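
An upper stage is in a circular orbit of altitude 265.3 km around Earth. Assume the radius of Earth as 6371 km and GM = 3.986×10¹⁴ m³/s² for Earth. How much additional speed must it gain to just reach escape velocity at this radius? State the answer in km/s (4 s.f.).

r = 6371 + 265.3 = 6636.3 km = 6.6363×10⁶ m.
Circular speed v_c = √(μ/r) = 7750 m/s.
Escape speed v_esc = √(2μ/r) = √2 × v_c = 10960 m/s.
Δv = v_esc − v_c = 3210 m/s = 3.210 km/s.

Δv ≈ 3.210 km/s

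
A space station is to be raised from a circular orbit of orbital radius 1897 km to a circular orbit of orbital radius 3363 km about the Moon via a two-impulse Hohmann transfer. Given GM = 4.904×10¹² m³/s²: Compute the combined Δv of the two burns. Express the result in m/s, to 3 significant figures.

Δv_total ≈ 392 m/s

r₁ = 1897 km = 1.897×10⁶ m.
r₂ = 3363 km = 3.363×10⁶ m.
Transfer ellipse a_t = (r₁ + r₂)/2 = 2.630×10⁶ m.
At r₁: circular v_c1 = √(μ/r₁) = 1608 m/s; transfer-perilune v_p = √[μ(2/r₁ − 1/a_t)] = 1818 m/s.
Δv₁ = v_p − v_c1 = 210.3 m/s.
At r₂: circular v_c2 = √(μ/r₂) = 1208 m/s; transfer-apolune v_a = √[μ(2/r₂ − 1/a_t)] = 1026 m/s.
Δv₂ = v_c2 − v_a = 182.0 m/s.
Total Δv = Δv₁ + Δv₂ = 392.3 m/s.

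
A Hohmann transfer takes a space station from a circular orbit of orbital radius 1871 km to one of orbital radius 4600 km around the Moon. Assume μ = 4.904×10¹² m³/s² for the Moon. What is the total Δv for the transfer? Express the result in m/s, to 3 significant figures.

r₁ = 1871 km = 1.871×10⁶ m.
r₂ = 4600 km = 4.600×10⁶ m.
Transfer ellipse a_t = (r₁ + r₂)/2 = 3.236×10⁶ m.
At r₁: circular v_c1 = √(μ/r₁) = 1619 m/s; transfer-perilune v_p = √[μ(2/r₁ − 1/a_t)] = 1930 m/s.
Δv₁ = v_p − v_c1 = 311.4 m/s.
At r₂: circular v_c2 = √(μ/r₂) = 1033 m/s; transfer-apolune v_a = √[μ(2/r₂ − 1/a_t)] = 785.2 m/s.
Δv₂ = v_c2 − v_a = 247.3 m/s.
Total Δv = Δv₁ + Δv₂ = 558.8 m/s.

Δv_total ≈ 559 m/s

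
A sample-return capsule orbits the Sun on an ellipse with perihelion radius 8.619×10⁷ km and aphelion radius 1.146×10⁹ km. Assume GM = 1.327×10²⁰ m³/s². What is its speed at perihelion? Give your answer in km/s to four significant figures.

v ≈ 53.51 km/s

Semi-major axis a = (r_p + r_a)/2 = 6.1610×10⁸ km = 6.161×10¹¹ m.
Vis-viva: v² = μ(2/r − 1/a) = 1.327×10²⁰ × (2.320×10⁻¹¹ − 1.623×10⁻¹²) = 2.864×10⁹ m²/s².
v = 53510 m/s = 53.51 km/s.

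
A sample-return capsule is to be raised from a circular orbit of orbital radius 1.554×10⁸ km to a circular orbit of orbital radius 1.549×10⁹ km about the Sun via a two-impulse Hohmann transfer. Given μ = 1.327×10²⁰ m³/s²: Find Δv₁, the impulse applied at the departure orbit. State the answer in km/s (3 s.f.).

r₁ = 1.554×10⁸ km = 1.554×10¹¹ m.
r₂ = 1.549×10⁹ km = 1.549×10¹² m.
Transfer ellipse a_t = (r₁ + r₂)/2 = 8.522×10¹¹ m.
At r₁: circular v_c1 = √(μ/r₁) = 29220 m/s; transfer-perihelion v_p = √[μ(2/r₁ − 1/a_t)] = 39400 m/s.
Δv₁ = v_p − v_c1 = 10180 m/s.
= 10.18 km/s.

Δv ≈ 10.2 km/s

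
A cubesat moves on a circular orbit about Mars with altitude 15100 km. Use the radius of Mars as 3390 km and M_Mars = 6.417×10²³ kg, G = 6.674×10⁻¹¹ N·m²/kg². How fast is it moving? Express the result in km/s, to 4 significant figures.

v ≈ 1.522 km/s

μ = GM = 6.674×10⁻¹¹ × 6.417×10²³ = 4.283×10¹³ m³/s².
r = 3390 + 15100 = 18490 km = 1.8490×10⁷ m.
For a circular orbit v = √(μ/r) = √(4.283×10¹³ / 1.849×10⁷) = √(2.316×10⁶) = 1522 m/s.
That is 1.522 km/s.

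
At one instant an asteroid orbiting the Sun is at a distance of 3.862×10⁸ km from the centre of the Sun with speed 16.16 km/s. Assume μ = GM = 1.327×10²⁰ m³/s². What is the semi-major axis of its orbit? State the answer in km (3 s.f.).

r = 3.862×10¹¹ m.
Specific orbital energy ε = v²/2 − μ/r = (16160)²/2 − 1.327×10²⁰/3.862×10¹¹ = -2.130×10⁸ J/kg.
Since ε = −μ/(2a), a = −μ/(2ε) = 3.115×10¹¹ m = 3.1146×10⁸ km.

a ≈ 3.11×10⁸ km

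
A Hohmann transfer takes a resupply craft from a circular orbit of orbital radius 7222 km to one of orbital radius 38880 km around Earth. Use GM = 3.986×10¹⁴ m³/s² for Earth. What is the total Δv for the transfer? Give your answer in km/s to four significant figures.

Δv_total ≈ 3.629 km/s

r₁ = 7222 km = 7.222×10⁶ m.
r₂ = 38880 km = 3.888×10⁷ m.
Transfer ellipse a_t = (r₁ + r₂)/2 = 2.305×10⁷ m.
At r₁: circular v_c1 = √(μ/r₁) = 7429 m/s; transfer-perigee v_p = √[μ(2/r₁ − 1/a_t)] = 9648 m/s.
Δv₁ = v_p − v_c1 = 2219 m/s.
At r₂: circular v_c2 = √(μ/r₂) = 3202 m/s; transfer-apogee v_a = √[μ(2/r₂ − 1/a_t)] = 1792 m/s.
Δv₂ = v_c2 − v_a = 1410 m/s.
Total Δv = Δv₁ + Δv₂ = 3629 m/s = 3.629 km/s.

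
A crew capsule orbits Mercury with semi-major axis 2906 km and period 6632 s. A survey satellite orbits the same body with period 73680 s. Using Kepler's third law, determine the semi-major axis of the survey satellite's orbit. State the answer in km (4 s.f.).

Kepler's third law: a³ ∝ T², so a₂ = a₁ (T₂/T₁)^(2/3).
T₂/T₁ = 11.11, (T₂/T₁)^(2/3) = 4.979.
a₂ = 2906 × 4.979 = 14470 km.

a₂ ≈ 14470 km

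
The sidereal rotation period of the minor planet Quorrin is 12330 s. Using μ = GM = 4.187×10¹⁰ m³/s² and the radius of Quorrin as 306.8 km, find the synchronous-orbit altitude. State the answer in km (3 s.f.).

h_sync ≈ 237 km

A synchronous orbit has period T, so by Kepler's third law a = (μT²/4π²)^(1/3).
μT²/4π² = 4.187×10¹⁰ × (1.233×10⁴)² / 39.48 = 1.612×10¹⁷ m³.
a = 5.443×10⁵ m = 544.28 km.
Altitude h = a − R = 544.28 − 306.8 = 237.48 km.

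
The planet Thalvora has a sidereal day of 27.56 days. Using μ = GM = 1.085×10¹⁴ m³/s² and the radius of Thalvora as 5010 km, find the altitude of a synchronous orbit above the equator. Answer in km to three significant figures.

h_sync ≈ 2.45×10⁵ km

T = 27.56 days = 2.381×10⁶ s.
A synchronous orbit has period T, so by Kepler's third law a = (μT²/4π²)^(1/3).
μT²/4π² = 1.085×10¹⁴ × (2.381×10⁶)² / 39.48 = 1.558×10²⁵ m³.
a = 2.498×10⁸ m = 2.4978×10⁵ km.
Altitude h = a − R = 2.4978×10⁵ − 5010 = 2.4477×10⁵ km.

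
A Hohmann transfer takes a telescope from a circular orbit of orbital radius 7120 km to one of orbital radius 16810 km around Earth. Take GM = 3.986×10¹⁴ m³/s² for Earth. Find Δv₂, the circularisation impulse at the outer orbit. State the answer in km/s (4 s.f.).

r₁ = 7120 km = 7.120×10⁶ m.
r₂ = 16810 km = 1.681×10⁷ m.
Transfer ellipse a_t = (r₁ + r₂)/2 = 1.196×10⁷ m.
At r₁: circular v_c1 = √(μ/r₁) = 7482 m/s; transfer-perigee v_p = √[μ(2/r₁ − 1/a_t)] = 8869 m/s.
At r₂: circular v_c2 = √(μ/r₂) = 4870 m/s; transfer-apogee v_a = √[μ(2/r₂ − 1/a_t)] = 3756 m/s.
Δv₂ = v_c2 − v_a = 1113 m/s.
= 1.113 km/s.

Δv ≈ 1.113 km/s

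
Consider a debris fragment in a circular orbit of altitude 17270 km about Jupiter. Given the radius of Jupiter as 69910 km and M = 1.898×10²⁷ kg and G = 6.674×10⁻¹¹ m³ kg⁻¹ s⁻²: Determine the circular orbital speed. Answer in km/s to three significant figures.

μ = GM = 6.674×10⁻¹¹ × 1.898×10²⁷ = 1.267×10¹⁷ m³/s².
r = 69910 + 17270 = 87180 km = 8.7180×10⁷ m.
For a circular orbit v = √(μ/r) = √(1.267×10¹⁷ / 8.718×10⁷) = √(1.453×10⁹) = 38120 m/s.
That is 38.12 km/s.

v ≈ 38.1 km/s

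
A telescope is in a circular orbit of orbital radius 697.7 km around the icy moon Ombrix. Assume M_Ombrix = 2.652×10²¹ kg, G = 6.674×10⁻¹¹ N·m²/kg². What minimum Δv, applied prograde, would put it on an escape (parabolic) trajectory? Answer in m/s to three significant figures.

Δv ≈ 209 m/s

μ = GM = 6.674×10⁻¹¹ × 2.652×10²¹ = 1.770×10¹¹ m³/s².
r = 697.7 km = 6.977×10⁵ m.
Circular speed v_c = √(μ/r) = 503.7 m/s.
Escape speed v_esc = √(2μ/r) = √2 × v_c = 712.3 m/s.
Δv = v_esc − v_c = 208.6 m/s.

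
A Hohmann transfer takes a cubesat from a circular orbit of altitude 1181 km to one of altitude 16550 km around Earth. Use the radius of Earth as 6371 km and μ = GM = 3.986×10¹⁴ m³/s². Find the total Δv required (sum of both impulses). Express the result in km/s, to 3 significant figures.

Δv_total ≈ 2.88 km/s

r₁ = 6371 + 1181 = 7552.0 km = 7.5520×10⁶ m.
r₂ = 6371 + 16550 = 22921 km = 2.2921×10⁷ m.
Transfer ellipse a_t = (r₁ + r₂)/2 = 1.524×10⁷ m.
At r₁: circular v_c1 = √(μ/r₁) = 7265 m/s; transfer-perigee v_p = √[μ(2/r₁ − 1/a_t)] = 8911 m/s.
Δv₁ = v_p − v_c1 = 1646 m/s.
At r₂: circular v_c2 = √(μ/r₂) = 4170 m/s; transfer-apogee v_a = √[μ(2/r₂ − 1/a_t)] = 2936 m/s.
Δv₂ = v_c2 − v_a = 1234 m/s.
Total Δv = Δv₁ + Δv₂ = 2880 m/s = 2.880 km/s.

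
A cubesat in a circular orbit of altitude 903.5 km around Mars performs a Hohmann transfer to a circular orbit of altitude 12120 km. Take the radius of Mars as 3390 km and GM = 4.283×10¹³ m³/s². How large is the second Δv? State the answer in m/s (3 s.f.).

Δv ≈ 568 m/s

r₁ = 3390 + 903.5 = 4293.5 km = 4.2935×10⁶ m.
r₂ = 3390 + 12120 = 15510 km = 1.5510×10⁷ m.
Transfer ellipse a_t = (r₁ + r₂)/2 = 9.902×10⁶ m.
At r₁: circular v_c1 = √(μ/r₁) = 3158 m/s; transfer-periapsis v_p = √[μ(2/r₁ − 1/a_t)] = 3953 m/s.
At r₂: circular v_c2 = √(μ/r₂) = 1662 m/s; transfer-apoapsis v_a = √[μ(2/r₂ − 1/a_t)] = 1094 m/s.
Δv₂ = v_c2 − v_a = 567.5 m/s.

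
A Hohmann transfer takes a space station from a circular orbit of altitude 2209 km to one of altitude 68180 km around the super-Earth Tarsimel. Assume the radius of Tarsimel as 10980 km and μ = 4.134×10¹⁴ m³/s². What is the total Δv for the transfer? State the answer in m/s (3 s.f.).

Δv_total ≈ 2800 m/s

r₁ = 10980 + 2209 = 13189 km = 1.3189×10⁷ m.
r₂ = 10980 + 68180 = 79160 km = 7.9160×10⁷ m.
Transfer ellipse a_t = (r₁ + r₂)/2 = 4.617×10⁷ m.
At r₁: circular v_c1 = √(μ/r₁) = 5599 m/s; transfer-periapsis v_p = √[μ(2/r₁ − 1/a_t)] = 7330 m/s.
Δv₁ = v_p − v_c1 = 1732 m/s.
At r₂: circular v_c2 = √(μ/r₂) = 2285 m/s; transfer-apoapsis v_a = √[μ(2/r₂ − 1/a_t)] = 1221 m/s.
Δv₂ = v_c2 − v_a = 1064 m/s.
Total Δv = Δv₁ + Δv₂ = 2796 m/s.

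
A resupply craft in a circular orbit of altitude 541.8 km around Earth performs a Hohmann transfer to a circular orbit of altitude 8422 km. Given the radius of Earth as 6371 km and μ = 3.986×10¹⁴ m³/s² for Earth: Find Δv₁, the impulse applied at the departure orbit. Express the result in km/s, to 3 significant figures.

r₁ = 6371 + 541.8 = 6912.8 km = 6.9128×10⁶ m.
r₂ = 6371 + 8422 = 14793 km = 1.4793×10⁷ m.
Transfer ellipse a_t = (r₁ + r₂)/2 = 1.085×10⁷ m.
At r₁: circular v_c1 = √(μ/r₁) = 7593 m/s; transfer-perigee v_p = √[μ(2/r₁ − 1/a_t)] = 8865 m/s.
Δv₁ = v_p − v_c1 = 1272 m/s.
= 1.272 km/s.

Δv ≈ 1.27 km/s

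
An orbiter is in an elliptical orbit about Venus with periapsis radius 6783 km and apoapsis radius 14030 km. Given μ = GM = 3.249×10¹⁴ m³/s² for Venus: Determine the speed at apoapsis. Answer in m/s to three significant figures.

v ≈ 3890 m/s

Semi-major axis a = (r_p + r_a)/2 = 10406 km = 1.041×10⁷ m.
Vis-viva: v² = μ(2/r − 1/a) = 3.249×10¹⁴ × (1.426×10⁻⁷ − 9.609×10⁻⁸) = 1.509×10⁷ m²/s².
v = 3885 m/s.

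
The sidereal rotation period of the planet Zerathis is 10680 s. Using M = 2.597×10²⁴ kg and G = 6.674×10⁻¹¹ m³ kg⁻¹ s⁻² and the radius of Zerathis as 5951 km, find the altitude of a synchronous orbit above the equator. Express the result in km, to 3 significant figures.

μ = GM = 6.674×10⁻¹¹ × 2.597×10²⁴ = 1.733×10¹⁴ m³/s².
A synchronous orbit has period T, so by Kepler's third law a = (μT²/4π²)^(1/3).
μT²/4π² = 1.733×10¹⁴ × (1.068×10⁴)² / 39.48 = 5.008×10²⁰ m³.
a = 7.941×10⁶ m = 7941.1 km.
Altitude h = a − R = 7941.1 − 5951 = 1990.1 km.

h_sync ≈ 1990 km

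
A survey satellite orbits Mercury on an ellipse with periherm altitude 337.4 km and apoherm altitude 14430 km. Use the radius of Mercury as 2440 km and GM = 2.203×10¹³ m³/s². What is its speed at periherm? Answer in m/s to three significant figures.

v ≈ 3690 m/s

r_p = 2440 + 337.4 = 2777.4 km = 2.7774×10⁶ m.
r_a = 2440 + 14430 = 16870 km = 1.6870×10⁷ m.
Semi-major axis a = (r_p + r_a)/2 = 9823.7 km = 9.824×10⁶ m.
Vis-viva: v² = μ(2/r − 1/a) = 2.203×10¹³ × (7.201×10⁻⁷ − 1.018×10⁻⁷) = 1.362×10⁷ m²/s².
v = 3691 m/s.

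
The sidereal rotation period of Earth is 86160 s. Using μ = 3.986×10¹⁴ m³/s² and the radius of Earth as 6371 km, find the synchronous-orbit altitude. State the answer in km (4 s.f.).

h_sync ≈ 35790 km

A synchronous orbit has period T, so by Kepler's third law a = (μT²/4π²)^(1/3).
μT²/4π² = 3.986×10¹⁴ × (8.616×10⁴)² / 39.48 = 7.495×10²² m³.
a = 4.216×10⁷ m = 42163 km.
Altitude h = a − R = 42163 − 6371 = 35792 km.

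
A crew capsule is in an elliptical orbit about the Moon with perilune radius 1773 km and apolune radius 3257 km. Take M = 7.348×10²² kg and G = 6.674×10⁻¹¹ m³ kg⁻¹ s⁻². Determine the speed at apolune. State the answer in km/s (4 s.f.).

v ≈ 1.030 km/s

μ = GM = 6.674×10⁻¹¹ × 7.348×10²² = 4.904×10¹² m³/s².
Semi-major axis a = (r_p + r_a)/2 = 2515.0 km = 2.515×10⁶ m.
Vis-viva: v² = μ(2/r − 1/a) = 4.904×10¹² × (6.141×10⁻⁷ − 3.976×10⁻⁷) = 1.061×10⁶ m²/s².
v = 1030 m/s = 1.030 km/s.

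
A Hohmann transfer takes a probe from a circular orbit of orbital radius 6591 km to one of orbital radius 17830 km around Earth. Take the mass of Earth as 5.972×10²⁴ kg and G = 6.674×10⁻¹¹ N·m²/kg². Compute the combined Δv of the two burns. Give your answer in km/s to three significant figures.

Δv_total ≈ 2.87 km/s

μ = GM = 6.674×10⁻¹¹ × 5.972×10²⁴ = 3.986×10¹⁴ m³/s².
r₁ = 6591 km = 6.591×10⁶ m.
r₂ = 17830 km = 1.783×10⁷ m.
Transfer ellipse a_t = (r₁ + r₂)/2 = 1.221×10⁷ m.
At r₁: circular v_c1 = √(μ/r₁) = 7776 m/s; transfer-perigee v_p = √[μ(2/r₁ − 1/a_t)] = 9397 m/s.
Δv₁ = v_p − v_c1 = 1621 m/s.
At r₂: circular v_c2 = √(μ/r₂) = 4728 m/s; transfer-apogee v_a = √[μ(2/r₂ − 1/a_t)] = 3474 m/s.
Δv₂ = v_c2 − v_a = 1254 m/s.
Total Δv = Δv₁ + Δv₂ = 2875 m/s = 2.875 km/s.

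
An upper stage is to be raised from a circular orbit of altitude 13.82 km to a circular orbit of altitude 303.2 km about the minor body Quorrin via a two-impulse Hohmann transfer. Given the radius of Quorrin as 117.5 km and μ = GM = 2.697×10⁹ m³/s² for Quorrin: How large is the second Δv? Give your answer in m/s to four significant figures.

Δv ≈ 24.84 m/s

r₁ = 117.5 + 13.82 = 131.32 km = 1.3132×10⁵ m.
r₂ = 117.5 + 303.2 = 420.70 km = 4.2070×10⁵ m.
Transfer ellipse a_t = (r₁ + r₂)/2 = 2.760×10⁵ m.
At r₁: circular v_c1 = √(μ/r₁) = 143.3 m/s; transfer-periapsis v_p = √[μ(2/r₁ − 1/a_t)] = 176.9 m/s.
At r₂: circular v_c2 = √(μ/r₂) = 80.07 m/s; transfer-apoapsis v_a = √[μ(2/r₂ − 1/a_t)] = 55.23 m/s.
Δv₂ = v_c2 − v_a = 24.84 m/s.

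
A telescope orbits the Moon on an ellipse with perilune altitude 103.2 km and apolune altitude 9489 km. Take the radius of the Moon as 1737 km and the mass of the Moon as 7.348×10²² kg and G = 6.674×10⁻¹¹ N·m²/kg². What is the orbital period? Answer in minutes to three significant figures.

T ≈ 790 minutes

μ = GM = 6.674×10⁻¹¹ × 7.348×10²² = 4.904×10¹² m³/s².
r_p = 1737 + 103.2 = 1840.2 km = 1.8402×10⁶ m.
r_a = 1737 + 9489 = 11226 km = 1.1226×10⁷ m.
Semi-major axis a = (r_p + r_a)/2 = (1840.2 + 11226)/2 = 6533.1 km = 6.533×10⁶ m.
By Kepler's third law T = 2π√(a³/μ) = 2π × 7.541×10³ = 4.738×10⁴ s.
= 789.6 minutes.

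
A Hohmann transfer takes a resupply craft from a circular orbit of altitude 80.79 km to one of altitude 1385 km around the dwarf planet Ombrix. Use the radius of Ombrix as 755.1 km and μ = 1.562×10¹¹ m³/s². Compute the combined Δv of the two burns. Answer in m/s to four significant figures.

r₁ = 755.1 + 80.79 = 835.89 km = 8.3589×10⁵ m.
r₂ = 755.1 + 1385 = 2140.1 km = 2.1401×10⁶ m.
Transfer ellipse a_t = (r₁ + r₂)/2 = 1.488×10⁶ m.
At r₁: circular v_c1 = √(μ/r₁) = 432.3 m/s; transfer-periapsis v_p = √[μ(2/r₁ − 1/a_t)] = 518.4 m/s.
Δv₁ = v_p − v_c1 = 86.14 m/s.
At r₂: circular v_c2 = √(μ/r₂) = 270.2 m/s; transfer-apoapsis v_a = √[μ(2/r₂ − 1/a_t)] = 202.5 m/s.
Δv₂ = v_c2 − v_a = 67.67 m/s.
Total Δv = Δv₁ + Δv₂ = 153.8 m/s.

Δv_total ≈ 153.8 m/s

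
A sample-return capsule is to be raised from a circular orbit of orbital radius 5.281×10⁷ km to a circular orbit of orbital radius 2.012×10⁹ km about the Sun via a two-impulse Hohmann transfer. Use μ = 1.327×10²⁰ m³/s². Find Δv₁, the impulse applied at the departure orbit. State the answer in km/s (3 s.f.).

r₁ = 5.281×10⁷ km = 5.281×10¹⁰ m.
r₂ = 2.012×10⁹ km = 2.012×10¹² m.
Transfer ellipse a_t = (r₁ + r₂)/2 = 1.032×10¹² m.
At r₁: circular v_c1 = √(μ/r₁) = 50130 m/s; transfer-perihelion v_p = √[μ(2/r₁ − 1/a_t)] = 69980 m/s.
Δv₁ = v_p − v_c1 = 19850 m/s.
= 19.85 km/s.

Δv ≈ 19.9 km/s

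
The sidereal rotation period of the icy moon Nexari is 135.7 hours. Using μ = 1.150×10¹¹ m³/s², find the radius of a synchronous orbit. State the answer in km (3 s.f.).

T = 135.7 hours = 4.885×10⁵ s.
A synchronous orbit has period T, so by Kepler's third law a = (μT²/4π²)^(1/3).
μT²/4π² = 1.150×10¹¹ × (4.885×10⁵)² / 39.48 = 6.952×10²⁰ m³.
a = 8.859×10⁶ m = 8858.7 km.

r_sync ≈ 8860 km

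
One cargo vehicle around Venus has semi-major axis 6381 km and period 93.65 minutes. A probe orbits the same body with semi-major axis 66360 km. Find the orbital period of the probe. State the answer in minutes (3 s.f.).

T₂ ≈ 3140 minutes

Kepler's third law: T² ∝ a³, so T₂ = T₁ (a₂/a₁)^(3/2).
a₂/a₁ = 10.40, (a₂/a₁)^(3/2) = 33.54.
T₂ = 93.65 × 33.54 = 3141 minutes.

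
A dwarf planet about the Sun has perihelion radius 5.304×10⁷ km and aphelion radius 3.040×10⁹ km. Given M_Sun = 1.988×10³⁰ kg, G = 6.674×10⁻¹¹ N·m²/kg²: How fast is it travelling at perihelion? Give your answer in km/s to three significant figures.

μ = GM = 6.674×10⁻¹¹ × 1.988×10³⁰ = 1.327×10²⁰ m³/s².
Semi-major axis a = (r_p + r_a)/2 = 1.5465×10⁹ km = 1.547×10¹² m.
Vis-viva: v² = μ(2/r − 1/a) = 1.327×10²⁰ × (3.771×10⁻¹¹ − 6.466×10⁻¹³) = 4.917×10⁹ m²/s².
v = 70120 m/s = 70.12 km/s.

v ≈ 70.1 km/s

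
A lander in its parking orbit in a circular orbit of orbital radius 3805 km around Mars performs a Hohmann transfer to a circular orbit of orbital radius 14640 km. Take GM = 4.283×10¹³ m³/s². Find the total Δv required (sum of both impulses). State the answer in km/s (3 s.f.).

r₁ = 3805 km = 3.805×10⁶ m.
r₂ = 14640 km = 1.464×10⁷ m.
Transfer ellipse a_t = (r₁ + r₂)/2 = 9.222×10⁶ m.
At r₁: circular v_c1 = √(μ/r₁) = 3355 m/s; transfer-periapsis v_p = √[μ(2/r₁ − 1/a_t)] = 4227 m/s.
Δv₁ = v_p − v_c1 = 872.1 m/s.
At r₂: circular v_c2 = √(μ/r₂) = 1710 m/s; transfer-apoapsis v_a = √[μ(2/r₂ − 1/a_t)] = 1099 m/s.
Δv₂ = v_c2 − v_a = 611.8 m/s.
Total Δv = Δv₁ + Δv₂ = 1484 m/s = 1.484 km/s.

Δv_total ≈ 1.48 km/s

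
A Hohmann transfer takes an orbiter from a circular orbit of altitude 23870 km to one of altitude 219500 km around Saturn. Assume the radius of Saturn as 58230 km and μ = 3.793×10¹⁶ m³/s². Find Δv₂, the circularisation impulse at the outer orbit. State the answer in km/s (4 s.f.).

r₁ = 58230 + 23870 = 82100 km = 8.2100×10⁷ m.
r₂ = 58230 + 219500 = 277730 km = 2.7773×10⁸ m.
Transfer ellipse a_t = (r₁ + r₂)/2 = 1.799×10⁸ m.
At r₁: circular v_c1 = √(μ/r₁) = 21490 m/s; transfer-perikrone v_p = √[μ(2/r₁ − 1/a_t)] = 26710 m/s.
At r₂: circular v_c2 = √(μ/r₂) = 11690 m/s; transfer-apokrone v_a = √[μ(2/r₂ − 1/a_t)] = 7894 m/s.
Δv₂ = v_c2 − v_a = 3792 m/s.
= 3.792 km/s.

Δv ≈ 3.792 km/s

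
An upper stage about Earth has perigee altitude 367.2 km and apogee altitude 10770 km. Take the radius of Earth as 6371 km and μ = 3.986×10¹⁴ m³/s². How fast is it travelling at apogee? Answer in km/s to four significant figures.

r_p = 6371 + 367.2 = 6738.2 km = 6.7382×10⁶ m.
r_a = 6371 + 10770 = 17141 km = 1.7141×10⁷ m.
Semi-major axis a = (r_p + r_a)/2 = 11940 km = 1.194×10⁷ m.
Vis-viva: v² = μ(2/r − 1/a) = 3.986×10¹⁴ × (1.167×10⁻⁷ − 8.375×10⁻⁸) = 1.312×10⁷ m²/s².
v = 3623 m/s = 3.623 km/s.

v ≈ 3.623 km/s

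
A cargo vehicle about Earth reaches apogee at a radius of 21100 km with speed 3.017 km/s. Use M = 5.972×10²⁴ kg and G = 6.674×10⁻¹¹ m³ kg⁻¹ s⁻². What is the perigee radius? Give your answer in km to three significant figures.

μ = GM = 6.674×10⁻¹¹ × 5.972×10²⁴ = 3.986×10¹⁴ m³/s².
r_a = 2.110×10⁷ m.
Specific energy ε = v²/2 − μ/r = -1.434×10⁷ J/kg, so a = −μ/(2ε) = 1.390×10⁷ m.
The apsides satisfy r_p + r_a = 2a, so the perigee radius is 2a − r_a = 6.697×10⁶ m = 6697.3 km.

perigee radius ≈ 6700 km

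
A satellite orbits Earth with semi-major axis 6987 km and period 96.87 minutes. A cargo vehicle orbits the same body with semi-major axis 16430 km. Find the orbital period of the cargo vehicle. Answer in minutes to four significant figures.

Kepler's third law: T² ∝ a³, so T₂ = T₁ (a₂/a₁)^(3/2).
a₂/a₁ = 2.352, (a₂/a₁)^(3/2) = 3.606.
T₂ = 96.87 × 3.606 = 349.3 minutes.

T₂ ≈ 349.3 minutes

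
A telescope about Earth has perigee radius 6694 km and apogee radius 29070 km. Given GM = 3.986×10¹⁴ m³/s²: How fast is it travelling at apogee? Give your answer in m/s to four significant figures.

Semi-major axis a = (r_p + r_a)/2 = 17882 km = 1.788×10⁷ m.
Vis-viva: v² = μ(2/r − 1/a) = 3.986×10¹⁴ × (6.880×10⁻⁸ − 5.592×10⁻⁸) = 5.133×10⁶ m²/s².
v = 2266 m/s.

v ≈ 2266 m/s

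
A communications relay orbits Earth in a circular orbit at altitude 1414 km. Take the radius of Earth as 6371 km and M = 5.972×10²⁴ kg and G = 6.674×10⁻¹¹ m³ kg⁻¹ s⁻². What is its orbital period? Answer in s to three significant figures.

μ = GM = 6.674×10⁻¹¹ × 5.972×10²⁴ = 3.986×10¹⁴ m³/s².
r = 6371 + 1414 = 7785.0 km = 7.7850×10⁶ m.
Kepler's third law: T = 2π√(r³/μ) = 2π√((7.785×10⁶)³ / 3.986×10¹⁴).
r³/μ = 1.184×10⁶ s², so T = 2π × 1.088×10³ = 6.836×10³ s.

T ≈ 6840 s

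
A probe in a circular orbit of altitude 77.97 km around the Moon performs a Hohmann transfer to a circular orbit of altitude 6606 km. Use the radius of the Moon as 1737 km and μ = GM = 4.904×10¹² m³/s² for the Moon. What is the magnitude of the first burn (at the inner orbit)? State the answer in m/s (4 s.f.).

r₁ = 1737 + 77.97 = 1815.0 km = 1.8150×10⁶ m.
r₂ = 1737 + 6606 = 8343.0 km = 8.3430×10⁶ m.
Transfer ellipse a_t = (r₁ + r₂)/2 = 5.079×10⁶ m.
At r₁: circular v_c1 = √(μ/r₁) = 1644 m/s; transfer-perilune v_p = √[μ(2/r₁ − 1/a_t)] = 2107 m/s.
Δv₁ = v_p − v_c1 = 463.0 m/s.

Δv ≈ 463.0 m/s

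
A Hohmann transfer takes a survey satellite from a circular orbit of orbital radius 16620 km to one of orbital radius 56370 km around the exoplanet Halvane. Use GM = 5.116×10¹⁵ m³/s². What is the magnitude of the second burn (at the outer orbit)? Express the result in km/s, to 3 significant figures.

Δv ≈ 3.10 km/s

r₁ = 16620 km = 1.662×10⁷ m.
r₂ = 56370 km = 5.637×10⁷ m.
Transfer ellipse a_t = (r₁ + r₂)/2 = 3.650×10⁷ m.
At r₁: circular v_c1 = √(μ/r₁) = 17540 m/s; transfer-periapsis v_p = √[μ(2/r₁ − 1/a_t)] = 21810 m/s.
At r₂: circular v_c2 = √(μ/r₂) = 9527 m/s; transfer-apoapsis v_a = √[μ(2/r₂ − 1/a_t)] = 6429 m/s.
Δv₂ = v_c2 − v_a = 3098 m/s.
= 3.098 km/s.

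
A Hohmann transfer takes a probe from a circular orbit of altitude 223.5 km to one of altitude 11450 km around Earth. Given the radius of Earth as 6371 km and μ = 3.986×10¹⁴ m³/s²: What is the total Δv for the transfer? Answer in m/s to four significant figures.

Δv_total ≈ 2872 m/s

r₁ = 6371 + 223.5 = 6594.5 km = 6.5945×10⁶ m.
r₂ = 6371 + 11450 = 17821 km = 1.7821×10⁷ m.
Transfer ellipse a_t = (r₁ + r₂)/2 = 1.221×10⁷ m.
At r₁: circular v_c1 = √(μ/r₁) = 7775 m/s; transfer-perigee v_p = √[μ(2/r₁ − 1/a_t)] = 9393 m/s.
Δv₁ = v_p − v_c1 = 1619 m/s.
At r₂: circular v_c2 = √(μ/r₂) = 4729 m/s; transfer-apogee v_a = √[μ(2/r₂ − 1/a_t)] = 3476 m/s.
Δv₂ = v_c2 − v_a = 1253 m/s.
Total Δv = Δv₁ + Δv₂ = 2872 m/s.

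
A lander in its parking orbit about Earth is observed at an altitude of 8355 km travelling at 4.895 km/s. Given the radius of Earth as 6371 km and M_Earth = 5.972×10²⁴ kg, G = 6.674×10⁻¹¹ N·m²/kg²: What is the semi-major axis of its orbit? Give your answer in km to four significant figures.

μ = GM = 6.674×10⁻¹¹ × 5.972×10²⁴ = 3.986×10¹⁴ m³/s².
r = 6371 + 8355 = 14726 km = 1.473×10⁷ m.
Specific orbital energy ε = v²/2 − μ/r = (4895)²/2 − 3.986×10¹⁴/1.473×10⁷ = -1.509×10⁷ J/kg.
Since ε = −μ/(2a), a = −μ/(2ε) = 1.321×10⁷ m = 13211 km.

a ≈ 13210 km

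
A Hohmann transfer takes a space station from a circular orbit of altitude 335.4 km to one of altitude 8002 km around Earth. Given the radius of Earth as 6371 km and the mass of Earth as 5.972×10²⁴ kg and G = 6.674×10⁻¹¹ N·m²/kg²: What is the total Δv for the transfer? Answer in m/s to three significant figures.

μ = GM = 6.674×10⁻¹¹ × 5.972×10²⁴ = 3.986×10¹⁴ m³/s².
r₁ = 6371 + 335.4 = 6706.4 km = 6.7064×10⁶ m.
r₂ = 6371 + 8002 = 14373 km = 1.4373×10⁷ m.
Transfer ellipse a_t = (r₁ + r₂)/2 = 1.054×10⁷ m.
At r₁: circular v_c1 = √(μ/r₁) = 7709 m/s; transfer-perigee v_p = √[μ(2/r₁ − 1/a_t)] = 9003 m/s.
Δv₁ = v_p − v_c1 = 1293 m/s.
At r₂: circular v_c2 = √(μ/r₂) = 5266 m/s; transfer-apogee v_a = √[μ(2/r₂ − 1/a_t)] = 4201 m/s.
Δv₂ = v_c2 − v_a = 1065 m/s.
Total Δv = Δv₁ + Δv₂ = 2359 m/s.

Δv_total ≈ 2360 m/s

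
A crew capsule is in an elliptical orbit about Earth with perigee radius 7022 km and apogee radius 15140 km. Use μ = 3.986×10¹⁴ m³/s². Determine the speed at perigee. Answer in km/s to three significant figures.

v ≈ 8.81 km/s

Semi-major axis a = (r_p + r_a)/2 = 11081 km = 1.108×10⁷ m.
Vis-viva: v² = μ(2/r − 1/a) = 3.986×10¹⁴ × (2.848×10⁻⁷ − 9.024×10⁻⁸) = 7.756×10⁷ m²/s².
v = 8807 m/s = 8.807 km/s.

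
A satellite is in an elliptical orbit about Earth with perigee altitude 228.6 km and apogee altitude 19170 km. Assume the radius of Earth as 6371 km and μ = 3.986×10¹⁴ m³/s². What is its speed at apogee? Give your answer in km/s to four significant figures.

v ≈ 2.532 km/s

r_p = 6371 + 228.6 = 6599.6 km = 6.5996×10⁶ m.
r_a = 6371 + 19170 = 25541 km = 2.5541×10⁷ m.
Semi-major axis a = (r_p + r_a)/2 = 16070 km = 1.607×10⁷ m.
Vis-viva: v² = μ(2/r − 1/a) = 3.986×10¹⁴ × (7.831×10⁻⁸ − 6.223×10⁻⁸) = 6.409×10⁶ m²/s².
v = 2532 m/s = 2.532 km/s.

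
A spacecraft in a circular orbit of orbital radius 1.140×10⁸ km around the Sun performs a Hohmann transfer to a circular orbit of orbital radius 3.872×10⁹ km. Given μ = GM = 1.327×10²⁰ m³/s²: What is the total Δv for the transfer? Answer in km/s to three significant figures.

Δv_total ≈ 17.9 km/s

r₁ = 1.140×10⁸ km = 1.140×10¹¹ m.
r₂ = 3.872×10⁹ km = 3.872×10¹² m.
Transfer ellipse a_t = (r₁ + r₂)/2 = 1.993×10¹² m.
At r₁: circular v_c1 = √(μ/r₁) = 34120 m/s; transfer-perihelion v_p = √[μ(2/r₁ − 1/a_t)] = 47560 m/s.
Δv₁ = v_p − v_c1 = 13440 m/s.
At r₂: circular v_c2 = √(μ/r₂) = 5854 m/s; transfer-aphelion v_a = √[μ(2/r₂ − 1/a_t)] = 1400 m/s.
Δv₂ = v_c2 − v_a = 4454 m/s.
Total Δv = Δv₁ + Δv₂ = 17890 m/s = 17.89 km/s.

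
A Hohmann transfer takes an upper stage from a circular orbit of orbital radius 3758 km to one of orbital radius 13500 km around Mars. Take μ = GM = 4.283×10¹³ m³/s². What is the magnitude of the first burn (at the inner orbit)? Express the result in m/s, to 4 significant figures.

Δv ≈ 846.7 m/s

r₁ = 3758 km = 3.758×10⁶ m.
r₂ = 13500 km = 1.350×10⁷ m.
Transfer ellipse a_t = (r₁ + r₂)/2 = 8.629×10⁶ m.
At r₁: circular v_c1 = √(μ/r₁) = 3376 m/s; transfer-periapsis v_p = √[μ(2/r₁ − 1/a_t)] = 4223 m/s.
Δv₁ = v_p − v_c1 = 846.7 m/s.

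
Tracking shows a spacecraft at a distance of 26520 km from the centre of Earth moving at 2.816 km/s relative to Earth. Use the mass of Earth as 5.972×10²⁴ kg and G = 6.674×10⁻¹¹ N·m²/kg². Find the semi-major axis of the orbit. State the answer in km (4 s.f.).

a ≈ 18010 km

μ = GM = 6.674×10⁻¹¹ × 5.972×10²⁴ = 3.986×10¹⁴ m³/s².
r = 2.652×10⁷ m.
Vis-viva rearranged: 1/a = 2/r − v²/μ = 7.541×10⁻⁸ − 1.990×10⁻⁸ = 5.552×10⁻⁸ m⁻¹.
a = 1.801×10⁷ m = 18012 km.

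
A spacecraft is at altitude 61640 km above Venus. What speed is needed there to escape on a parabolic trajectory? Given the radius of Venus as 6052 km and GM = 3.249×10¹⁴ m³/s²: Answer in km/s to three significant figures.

v_esc ≈ 3.10 km/s

r = 6052 + 61640 = 67692 km = 6.7692×10⁷ m.
Escape speed v_esc = √(2μ/r) = √(2 × 3.249×10¹⁴ / 6.769×10⁷) = √(9.599×10⁶) = 3098 m/s.
= 3.098 km/s.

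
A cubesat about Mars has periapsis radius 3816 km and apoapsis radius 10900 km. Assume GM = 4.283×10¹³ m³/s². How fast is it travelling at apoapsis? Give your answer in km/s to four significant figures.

v ≈ 1.428 km/s

Semi-major axis a = (r_p + r_a)/2 = 7358.0 km = 7.358×10⁶ m.
Vis-viva: v² = μ(2/r − 1/a) = 4.283×10¹³ × (1.835×10⁻⁷ − 1.359×10⁻⁷) = 2.038×10⁶ m²/s².
v = 1428 m/s = 1.428 km/s.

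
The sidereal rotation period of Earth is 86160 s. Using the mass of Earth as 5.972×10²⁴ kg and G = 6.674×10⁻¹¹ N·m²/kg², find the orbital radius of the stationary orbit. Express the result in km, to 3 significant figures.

μ = GM = 6.674×10⁻¹¹ × 5.972×10²⁴ = 3.986×10¹⁴ m³/s².
A synchronous orbit has period T, so by Kepler's third law a = (μT²/4π²)^(1/3).
μT²/4π² = 3.986×10¹⁴ × (8.616×10⁴)² / 39.48 = 7.495×10²² m³.
a = 4.216×10⁷ m = 42162 km.

r_sync ≈ 42200 km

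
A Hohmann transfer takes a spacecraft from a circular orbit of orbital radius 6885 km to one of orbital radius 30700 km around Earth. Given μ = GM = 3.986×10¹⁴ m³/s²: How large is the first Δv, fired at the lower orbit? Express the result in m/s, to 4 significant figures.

Δv ≈ 2116 m/s

r₁ = 6885 km = 6.885×10⁶ m.
r₂ = 30700 km = 3.070×10⁷ m.
Transfer ellipse a_t = (r₁ + r₂)/2 = 1.879×10⁷ m.
At r₁: circular v_c1 = √(μ/r₁) = 7609 m/s; transfer-perigee v_p = √[μ(2/r₁ − 1/a_t)] = 9725 m/s.
Δv₁ = v_p − v_c1 = 2116 m/s.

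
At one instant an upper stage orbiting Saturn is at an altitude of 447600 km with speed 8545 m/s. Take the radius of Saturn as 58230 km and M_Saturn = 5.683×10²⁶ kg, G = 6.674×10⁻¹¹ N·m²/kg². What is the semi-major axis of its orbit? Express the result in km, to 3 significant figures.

a ≈ 4.93×10⁵ km

μ = GM = 6.674×10⁻¹¹ × 5.683×10²⁶ = 3.793×10¹⁶ m³/s².
r = 58230 + 447600 = 5.0583×10⁵ km = 5.058×10⁸ m.
Vis-viva rearranged: 1/a = 2/r − v²/μ = 3.954×10⁻⁹ − 1.925×10⁻⁹ = 2.029×10⁻⁹ m⁻¹.
a = 4.929×10⁸ m = 4.9291×10⁵ km.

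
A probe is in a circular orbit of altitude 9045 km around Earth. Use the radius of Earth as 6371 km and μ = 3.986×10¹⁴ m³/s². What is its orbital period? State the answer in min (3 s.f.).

r = 6371 + 9045 = 15416 km = 1.5416×10⁷ m.
Kepler's third law: T = 2π√(r³/μ) = 2π√((1.542×10⁷)³ / 3.986×10¹⁴).
r³/μ = 9.191×10⁶ s², so T = 2π × 3.032×10³ = 1.905×10⁴ s.
Converting: 1.905×10⁴ s ÷ 60.00 = 317.5 min.

T ≈ 317 min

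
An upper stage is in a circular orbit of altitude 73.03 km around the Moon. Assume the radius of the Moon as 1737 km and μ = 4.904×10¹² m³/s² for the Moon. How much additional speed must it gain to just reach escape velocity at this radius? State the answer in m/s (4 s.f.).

Δv ≈ 681.8 m/s

r = 1737 + 73.03 = 1810.0 km = 1.8100×10⁶ m.
Circular speed v_c = √(μ/r) = 1646 m/s.
Escape speed v_esc = √(2μ/r) = √2 × v_c = 2328 m/s.
Δv = v_esc − v_c = 681.8 m/s.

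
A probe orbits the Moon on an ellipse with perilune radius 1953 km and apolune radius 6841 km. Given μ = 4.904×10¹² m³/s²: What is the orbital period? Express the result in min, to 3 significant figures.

T ≈ 436 min

Semi-major axis a = (r_p + r_a)/2 = (1953.0 + 6841.0)/2 = 4397.0 km = 4.397×10⁶ m.
By Kepler's third law T = 2π√(a³/μ) = 2π × 4.164×10³ = 2.616×10⁴ s.
= 436.0 min.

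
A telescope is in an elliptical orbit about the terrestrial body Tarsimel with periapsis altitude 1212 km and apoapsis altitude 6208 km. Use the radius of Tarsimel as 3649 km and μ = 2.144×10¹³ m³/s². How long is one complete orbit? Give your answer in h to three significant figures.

T ≈ 7.52 h

r_p = 3649 + 1212 = 4861.0 km = 4.8610×10⁶ m.
r_a = 3649 + 6208 = 9857.0 km = 9.8570×10⁶ m.
Semi-major axis a = (r_p + r_a)/2 = (4861.0 + 9857.0)/2 = 7359.0 km = 7.359×10⁶ m.
By Kepler's third law T = 2π√(a³/μ) = 2π × 4.311×10³ = 2.709×10⁴ s.
= 7.525 h.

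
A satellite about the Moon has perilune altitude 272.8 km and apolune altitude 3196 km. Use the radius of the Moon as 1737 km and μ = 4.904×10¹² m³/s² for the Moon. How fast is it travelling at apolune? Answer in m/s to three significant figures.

r_p = 1737 + 272.8 = 2009.8 km = 2.0098×10⁶ m.
r_a = 1737 + 3196 = 4933.0 km = 4.9330×10⁶ m.
Semi-major axis a = (r_p + r_a)/2 = 3471.4 km = 3.471×10⁶ m.
Vis-viva: v² = μ(2/r − 1/a) = 4.904×10¹² × (4.054×10⁻⁷ − 2.881×10⁻⁷) = 5.756×10⁵ m²/s².
v = 758.7 m/s.

v ≈ 759 m/s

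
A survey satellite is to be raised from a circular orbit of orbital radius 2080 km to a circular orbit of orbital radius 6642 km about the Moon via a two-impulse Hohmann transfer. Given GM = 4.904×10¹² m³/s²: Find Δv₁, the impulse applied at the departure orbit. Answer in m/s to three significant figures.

r₁ = 2080 km = 2.080×10⁶ m.
r₂ = 6642 km = 6.642×10⁶ m.
Transfer ellipse a_t = (r₁ + r₂)/2 = 4.361×10⁶ m.
At r₁: circular v_c1 = √(μ/r₁) = 1535 m/s; transfer-perilune v_p = √[μ(2/r₁ − 1/a_t)] = 1895 m/s.
Δv₁ = v_p − v_c1 = 359.5 m/s.

Δv ≈ 359 m/s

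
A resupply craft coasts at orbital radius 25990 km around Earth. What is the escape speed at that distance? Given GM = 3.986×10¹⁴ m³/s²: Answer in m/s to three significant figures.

r = 25990 km = 2.599×10⁷ m.
Escape speed v_esc = √(2μ/r) = √(2 × 3.986×10¹⁴ / 2.599×10⁷) = √(3.067×10⁷) = 5538 m/s.

v_esc ≈ 5540 m/s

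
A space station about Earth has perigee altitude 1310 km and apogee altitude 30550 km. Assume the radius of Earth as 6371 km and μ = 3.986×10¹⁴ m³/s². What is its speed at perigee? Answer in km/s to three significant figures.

v ≈ 9.27 km/s

r_p = 6371 + 1310 = 7681.0 km = 7.6810×10⁶ m.
r_a = 6371 + 30550 = 36921 km = 3.6921×10⁷ m.
Semi-major axis a = (r_p + r_a)/2 = 22301 km = 2.230×10⁷ m.
Vis-viva: v² = μ(2/r − 1/a) = 3.986×10¹⁴ × (2.604×10⁻⁷ − 4.484×10⁻⁸) = 8.591×10⁷ m²/s².
v = 9269 m/s = 9.269 km/s.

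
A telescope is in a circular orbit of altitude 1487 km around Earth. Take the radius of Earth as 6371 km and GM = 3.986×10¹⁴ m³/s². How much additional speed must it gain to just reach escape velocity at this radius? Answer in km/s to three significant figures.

r = 6371 + 1487 = 7858.0 km = 7.8580×10⁶ m.
Circular speed v_c = √(μ/r) = 7122 m/s.
Escape speed v_esc = √(2μ/r) = √2 × v_c = 10070 m/s.
Δv = v_esc − v_c = 2950 m/s = 2.950 km/s.

Δv ≈ 2.95 km/s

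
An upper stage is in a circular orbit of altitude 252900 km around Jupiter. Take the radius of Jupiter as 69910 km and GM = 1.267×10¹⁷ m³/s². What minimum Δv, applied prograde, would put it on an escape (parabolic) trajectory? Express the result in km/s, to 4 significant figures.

r = 69910 + 252900 = 322810 km = 3.2281×10⁸ m.
Circular speed v_c = √(μ/r) = 19810 m/s.
Escape speed v_esc = √(2μ/r) = √2 × v_c = 28020 m/s.
Δv = v_esc − v_c = 8206 m/s = 8.206 km/s.

Δv ≈ 8.206 km/s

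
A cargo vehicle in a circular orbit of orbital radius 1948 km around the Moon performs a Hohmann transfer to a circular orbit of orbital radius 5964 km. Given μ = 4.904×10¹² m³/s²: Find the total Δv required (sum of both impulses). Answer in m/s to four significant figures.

Δv_total ≈ 632.0 m/s

r₁ = 1948 km = 1.948×10⁶ m.
r₂ = 5964 km = 5.964×10⁶ m.
Transfer ellipse a_t = (r₁ + r₂)/2 = 3.956×10⁶ m.
At r₁: circular v_c1 = √(μ/r₁) = 1587 m/s; transfer-perilune v_p = √[μ(2/r₁ − 1/a_t)] = 1948 m/s.
Δv₁ = v_p − v_c1 = 361.5 m/s.
At r₂: circular v_c2 = √(μ/r₂) = 906.8 m/s; transfer-apolune v_a = √[μ(2/r₂ − 1/a_t)] = 636.3 m/s.
Δv₂ = v_c2 − v_a = 270.5 m/s.
Total Δv = Δv₁ + Δv₂ = 632.0 m/s.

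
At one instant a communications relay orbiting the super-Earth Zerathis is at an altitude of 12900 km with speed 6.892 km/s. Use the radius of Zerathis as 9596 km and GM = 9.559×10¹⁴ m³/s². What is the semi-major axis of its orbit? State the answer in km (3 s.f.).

a ≈ 25500 km

r = 9596 + 12900 = 22496 km = 2.250×10⁷ m.
Vis-viva rearranged: 1/a = 2/r − v²/μ = 8.890×10⁻⁸ − 4.969×10⁻⁸ = 3.921×10⁻⁸ m⁻¹.
a = 2.550×10⁷ m = 25501 km.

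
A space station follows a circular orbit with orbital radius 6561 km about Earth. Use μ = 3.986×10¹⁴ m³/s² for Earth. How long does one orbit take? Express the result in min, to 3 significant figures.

T ≈ 88.1 min

r = 6561 km = 6.561×10⁶ m.
Kepler's third law: T = 2π√(r³/μ) = 2π√((6.561×10⁶)³ / 3.986×10¹⁴).
r³/μ = 7.086×10⁵ s², so T = 2π × 8.418×10² = 5.289×10³ s.
Converting: 5.289×10³ s ÷ 60.00 = 88.15 min.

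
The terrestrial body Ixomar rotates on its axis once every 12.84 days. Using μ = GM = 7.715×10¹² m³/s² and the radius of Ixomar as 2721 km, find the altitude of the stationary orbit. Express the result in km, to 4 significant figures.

h_sync ≈ 59470 km

T = 12.84 days = 1.109×10⁶ s.
A synchronous orbit has period T, so by Kepler's third law a = (μT²/4π²)^(1/3).
μT²/4π² = 7.715×10¹² × (1.109×10⁶)² / 39.48 = 2.405×10²³ m³.
a = 6.219×10⁷ m = 62189 km.
Altitude h = a − R = 62189 − 2721 = 59468 km.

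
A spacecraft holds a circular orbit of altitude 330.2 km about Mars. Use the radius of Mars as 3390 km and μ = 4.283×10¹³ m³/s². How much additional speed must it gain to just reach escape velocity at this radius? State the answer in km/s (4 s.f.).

r = 3390 + 330.2 = 3720.2 km = 3.7202×10⁶ m.
Circular speed v_c = √(μ/r) = 3393 m/s.
Escape speed v_esc = √(2μ/r) = √2 × v_c = 4799 m/s.
Δv = v_esc − v_c = 1405 m/s = 1.405 km/s.

Δv ≈ 1.405 km/s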